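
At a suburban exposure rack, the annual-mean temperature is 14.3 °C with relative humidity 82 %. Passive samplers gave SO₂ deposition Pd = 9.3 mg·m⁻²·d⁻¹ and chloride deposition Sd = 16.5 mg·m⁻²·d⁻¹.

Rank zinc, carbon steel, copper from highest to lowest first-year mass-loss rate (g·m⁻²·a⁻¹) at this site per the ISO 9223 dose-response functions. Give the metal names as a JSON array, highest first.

["carbon steel", "copper", "zinc"]

zinc: temperature factor f = -0.071·(4.3) = -0.3053
  sulphur-dioxide contribution → 1.102 μm/a
  chloride contribution → 0.5621 μm/a
  total first-year rate 1.664 μm/a
  mass loss = 1.664 μm/a × 7.14 g/cm³ = 11.88 g·m⁻²·a⁻¹
carbon steel: temperature factor f = -0.054·(4.3) = -0.2322
  sulphur-dioxide contribution → 23.07 μm/a
  chloride contribution → 15.38 μm/a
  ⇒ r_corr(carbon steel) = 38.45 μm/a
  mass loss = 38.45 μm/a × 7.85 g/cm³ = 301.8 g·m⁻²·a⁻¹
copper: T>10 °C ⇒ hinge -0.080·(14.3−10) = -0.3440
  sulphur-dioxide contribution → 0.8468 μm/a
  chloride contribution → 0.8429 μm/a
  ⇒ r_corr(copper) = 1.69 μm/a
  mass loss = 1.69 μm/a × 8.96 g/cm³ = 15.14 g·m⁻²·a⁻¹
Ordering by g·m⁻²·a⁻¹: carbon steel (302) > copper (15.1) > zinc (11.9)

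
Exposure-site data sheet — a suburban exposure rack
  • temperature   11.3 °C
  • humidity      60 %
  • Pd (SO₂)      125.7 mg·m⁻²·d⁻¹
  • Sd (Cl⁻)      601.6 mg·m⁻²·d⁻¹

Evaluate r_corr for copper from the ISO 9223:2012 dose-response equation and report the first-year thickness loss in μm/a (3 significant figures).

r_corr = 1.45 μm/a

copper: T>10 °C ⇒ hinge -0.080·(11.3−10) = -0.1040
  sulphur-dioxide contribution → 0.5785 μm/a
  chloride contribution → 0.8703 μm/a
  total first-year rate 1.449 μm/a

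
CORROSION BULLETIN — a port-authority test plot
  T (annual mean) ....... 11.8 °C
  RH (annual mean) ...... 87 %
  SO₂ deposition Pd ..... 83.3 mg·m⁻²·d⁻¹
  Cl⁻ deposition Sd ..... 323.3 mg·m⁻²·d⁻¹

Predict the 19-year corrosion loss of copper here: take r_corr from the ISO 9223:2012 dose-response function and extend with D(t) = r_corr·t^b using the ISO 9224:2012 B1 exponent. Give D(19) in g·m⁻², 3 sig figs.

D(19) = 284 g·m⁻²

copper: f(T) = -0.080·(T−10) [T>10 °C] = -0.1440
  Pd branch = 0.0053·Pd^0.26·e^(0.059·RH+f) = 2.457 μm/a
  Sd branch = 0.01025·Sd^0.27·e^(0.036·RH+0.049·T) = 1.994 μm/a
  sum: 2.457 + 1.994 → r_corr = 4.45 μm/a
Long-term exponent b (ISO 9224 Table 2, B1) = 0.667
  D(19) = 4.45 × 19^0.667 = 4.45 × 7.127 = 31.72 μm
  Mass loss = 31.72 μm × 8.96 g/cm³ = 284.2 g·m⁻²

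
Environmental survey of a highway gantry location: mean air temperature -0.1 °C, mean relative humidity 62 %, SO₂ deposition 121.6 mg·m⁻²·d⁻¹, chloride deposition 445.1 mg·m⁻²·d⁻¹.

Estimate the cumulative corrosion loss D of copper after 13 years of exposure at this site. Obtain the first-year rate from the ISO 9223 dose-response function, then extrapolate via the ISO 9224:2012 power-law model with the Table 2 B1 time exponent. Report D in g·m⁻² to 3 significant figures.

copper: f(T) = +0.126·(T−10) [T≤10 °C] = -1.2726
  sulphur-dioxide contribution → 0.2006 μm/a
  chloride contribution → 0.4932 μm/a
  ⇒ r_corr(copper) = 0.6938 μm/a
Power-law: D(13) = r_corr · 13^0.667
  D(13) = 0.6938 × 13^0.667 = 0.6938 × 5.534 = 3.839 μm
  Mass loss = 3.839 μm × 8.96 g/cm³ = 34.4 g·m⁻²

D(13) = 34.4 g·m⁻²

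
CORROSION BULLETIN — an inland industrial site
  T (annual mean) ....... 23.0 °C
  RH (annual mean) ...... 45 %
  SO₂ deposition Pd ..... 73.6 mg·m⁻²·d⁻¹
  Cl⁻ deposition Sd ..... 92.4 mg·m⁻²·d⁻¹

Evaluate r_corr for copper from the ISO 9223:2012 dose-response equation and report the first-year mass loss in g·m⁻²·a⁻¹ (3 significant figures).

copper: temperature factor f = -0.080·(13.0) = -1.0400
  Pd branch = 0.0053·Pd^0.26·e^(0.059·RH+f) = 0.08148 μm/a
  Sd branch = 0.01025·Sd^0.27·e^(0.036·RH+0.049·T) = 0.5426 μm/a
  sum: 0.08148 + 0.5426 → r_corr = 0.6241 μm/a
Convert to mass loss: 0.6241 μm/a × 8.96 g/cm³ = 5.592 g·m⁻²·a⁻¹

r_corr = 5.59 g·m⁻²·a⁻¹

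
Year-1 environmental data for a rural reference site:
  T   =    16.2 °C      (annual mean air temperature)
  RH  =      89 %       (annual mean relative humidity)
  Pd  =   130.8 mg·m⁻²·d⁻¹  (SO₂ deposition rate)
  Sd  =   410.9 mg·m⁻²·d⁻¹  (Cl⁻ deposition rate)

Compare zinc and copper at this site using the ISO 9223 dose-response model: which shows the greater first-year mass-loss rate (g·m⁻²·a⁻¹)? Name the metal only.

zinc: temperature factor f = -0.071·(6.2) = -0.4402
  Pd branch = 0.0129·Pd^0.44·e^(0.046·RH+f) = 4.253 μm/a
  Sd branch = 0.0175·Sd^0.57·e^(0.008·RH+0.085·T) = 4.366 μm/a
  r_corr = 4.253 + 4.366 = 8.62 μm/a
  mass loss = 8.62 μm/a × 7.14 g/cm³ = 61.54 g·m⁻²·a⁻¹
copper: f(T) = -0.080·(T−10) [T>10 °C] = -0.4960
  SO₂ term: 0.0053·130.8^0.26·exp(0.059·89-0.4960) = 2.186
  Sd branch = 0.01025·Sd^0.27·e^(0.036·RH+0.049·T) = 2.836 μm/a
  r_corr = 2.186 + 2.836 = 5.022 μm/a
  mass loss = 5.022 μm/a × 8.96 g/cm³ = 44.99 g·m⁻²·a⁻¹
Ordering by g·m⁻²·a⁻¹: zinc (61.5) > copper (45)

zinc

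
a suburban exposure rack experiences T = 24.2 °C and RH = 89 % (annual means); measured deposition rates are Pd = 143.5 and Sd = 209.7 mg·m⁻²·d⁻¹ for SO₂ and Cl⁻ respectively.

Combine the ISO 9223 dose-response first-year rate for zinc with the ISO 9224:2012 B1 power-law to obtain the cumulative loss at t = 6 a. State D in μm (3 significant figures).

D(6) = 36.0 μm

zinc: f(T) = -0.071·(T−10) [T>10 °C] = -1.0082
  sulphur-dioxide contribution → 2.51 μm/a
  chloride contribution → 5.874 μm/a
  total first-year rate 8.384 μm/a
Power-law: D(6) = r_corr · 6^0.813
  D(6) = 8.384 × 6^0.813 = 8.384 × 4.292 = 35.98 μm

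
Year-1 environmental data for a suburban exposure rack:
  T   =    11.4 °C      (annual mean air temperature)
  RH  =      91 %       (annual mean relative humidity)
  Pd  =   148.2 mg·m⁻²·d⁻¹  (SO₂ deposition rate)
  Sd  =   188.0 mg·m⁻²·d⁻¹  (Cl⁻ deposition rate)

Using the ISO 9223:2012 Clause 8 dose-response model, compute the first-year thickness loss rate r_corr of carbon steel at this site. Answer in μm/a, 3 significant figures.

r_corr = 220 μm/a

carbon steel: f(T) = -0.054·(T−10) [T>10 °C] = -0.0756
  SO₂ term: 1.77·148.2^0.52·exp(0.02·91-0.0756) = 136.3
  Cl⁻ term: 0.102·188.0^0.62·exp(0.033·91+0.04·11.4) = 83.33
  sum: 136.3 + 83.33 → r_corr = 219.6 μm/a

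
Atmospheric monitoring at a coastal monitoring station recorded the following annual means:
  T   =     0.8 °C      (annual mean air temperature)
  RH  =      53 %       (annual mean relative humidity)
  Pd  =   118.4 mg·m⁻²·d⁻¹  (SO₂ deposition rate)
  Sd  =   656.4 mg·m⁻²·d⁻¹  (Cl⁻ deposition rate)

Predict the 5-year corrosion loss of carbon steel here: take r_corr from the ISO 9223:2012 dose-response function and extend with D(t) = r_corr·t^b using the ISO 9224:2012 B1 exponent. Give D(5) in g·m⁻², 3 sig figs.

carbon steel: temperature factor f = +0.150·(-9.2) = -1.3800
  Pd branch = 1.77·Pd^0.52·e^(0.02·RH+f) = 15.39 μm/a
  Sd branch = 0.102·Sd^0.62·e^(0.033·RH+0.04·T) = 33.78 μm/a
  r_corr = 15.39 + 33.78 = 49.17 μm/a
Power-law: D(5) = r_corr · 5^0.523
  D(5) = 49.17 × 5^0.523 = 49.17 × 2.32 = 114.1 μm
  Mass loss = 114.1 μm × 7.85 g/cm³ = 895.7 g·m⁻²

D(5) = 896 g·m⁻²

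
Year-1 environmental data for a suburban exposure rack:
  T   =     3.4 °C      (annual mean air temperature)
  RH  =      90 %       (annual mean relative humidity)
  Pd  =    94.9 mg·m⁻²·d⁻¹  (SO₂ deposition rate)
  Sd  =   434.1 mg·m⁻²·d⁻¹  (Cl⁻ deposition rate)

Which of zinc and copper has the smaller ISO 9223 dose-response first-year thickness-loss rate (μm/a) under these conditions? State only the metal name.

zinc: f(T) = +0.038·(T−10) [T≤10 °C] = -0.2508
  Pd branch = 0.0129·Pd^0.44·e^(0.046·RH+f) = 4.674 μm/a
  Sd branch = 0.0175·Sd^0.57·e^(0.008·RH+0.085·T) = 1.53 μm/a
  r_corr = 4.674 + 1.53 = 6.203 μm/a
copper: temperature factor f = +0.126·(-6.6) = -0.8316
  SO₂ term: 0.0053·94.9^0.26·exp(0.059·90-0.8316) = 1.525
  Cl⁻ term: 0.01025·434.1^0.27·exp(0.036·90+0.049·3.4) = 1.593
  sum: 1.525 + 1.593 → r_corr = 3.119 μm/a
Ordering by μm/a: zinc (6.2) > copper (3.12)

copper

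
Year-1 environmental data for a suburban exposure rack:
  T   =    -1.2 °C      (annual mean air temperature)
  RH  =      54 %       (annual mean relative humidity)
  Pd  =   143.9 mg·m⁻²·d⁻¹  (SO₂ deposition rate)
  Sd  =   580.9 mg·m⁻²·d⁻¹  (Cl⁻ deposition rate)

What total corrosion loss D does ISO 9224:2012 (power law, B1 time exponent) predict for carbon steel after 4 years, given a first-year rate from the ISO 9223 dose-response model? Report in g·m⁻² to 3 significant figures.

carbon steel: f(T) = +0.150·(T−10) [T≤10 °C] = -1.6800
  sulphur-dioxide contribution → 12.87 μm/a
  chloride contribution → 29.88 μm/a
  ⇒ r_corr(carbon steel) = 42.75 μm/a
Long-term exponent b (ISO 9224 Table 2, B1) = 0.523
  D(4) = 42.75 × 4^0.523 = 42.75 × 2.065 = 88.27 μm
  Mass loss = 88.27 μm × 7.85 g/cm³ = 693 g·m⁻²

D(4) = 693 g·m⁻²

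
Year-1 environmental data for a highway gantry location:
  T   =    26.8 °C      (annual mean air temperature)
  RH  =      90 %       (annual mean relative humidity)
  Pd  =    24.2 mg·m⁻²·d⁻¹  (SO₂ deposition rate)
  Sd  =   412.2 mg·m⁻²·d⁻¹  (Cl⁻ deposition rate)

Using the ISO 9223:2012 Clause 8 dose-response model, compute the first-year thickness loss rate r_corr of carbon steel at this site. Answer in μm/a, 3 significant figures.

carbon steel: f(T) = -0.054·(T−10) [T>10 °C] = -0.9072
  Pd branch = 1.77·Pd^0.52·e^(0.02·RH+f) = 22.66 μm/a
  Sd branch = 0.102·Sd^0.62·e^(0.033·RH+0.04·T) = 242.9 μm/a
  sum: 22.66 + 242.9 → r_corr = 265.5 μm/a

r_corr = 266 μm/a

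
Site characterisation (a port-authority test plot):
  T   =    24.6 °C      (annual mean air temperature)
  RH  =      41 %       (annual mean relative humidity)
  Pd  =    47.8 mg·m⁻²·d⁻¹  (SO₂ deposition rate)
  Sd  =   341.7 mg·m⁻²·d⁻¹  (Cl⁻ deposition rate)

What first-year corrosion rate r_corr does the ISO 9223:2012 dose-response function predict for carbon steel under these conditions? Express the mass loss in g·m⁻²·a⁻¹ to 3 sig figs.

carbon steel: f(T) = -0.054·(T−10) [T>10 °C] = -0.7884
  Pd branch = 1.77·Pd^0.52·e^(0.02·RH+f) = 13.65 μm/a
  Sd branch = 0.102·Sd^0.62·e^(0.033·RH+0.04·T) = 39.3 μm/a
  sum: 13.65 + 39.3 → r_corr = 52.95 μm/a
Convert to mass loss: 52.95 μm/a × 7.85 g/cm³ = 415.6 g·m⁻²·a⁻¹

r_corr = 416 g·m⁻²·a⁻¹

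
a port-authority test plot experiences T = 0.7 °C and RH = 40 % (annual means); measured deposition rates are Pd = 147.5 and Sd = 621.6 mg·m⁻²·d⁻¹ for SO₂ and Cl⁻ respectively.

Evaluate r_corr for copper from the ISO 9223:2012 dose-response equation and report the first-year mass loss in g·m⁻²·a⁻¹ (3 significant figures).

r_corr = 2.85 g·m⁻²·a⁻¹

copper: temperature factor f = +0.126·(-9.3) = -1.1718
  sulphur-dioxide contribution → 0.06371 μm/a
  chloride contribution → 0.2542 μm/a
  total first-year rate 0.318 μm/a
Convert to mass loss: 0.318 μm/a × 8.96 g/cm³ = 2.849 g·m⁻²·a⁻¹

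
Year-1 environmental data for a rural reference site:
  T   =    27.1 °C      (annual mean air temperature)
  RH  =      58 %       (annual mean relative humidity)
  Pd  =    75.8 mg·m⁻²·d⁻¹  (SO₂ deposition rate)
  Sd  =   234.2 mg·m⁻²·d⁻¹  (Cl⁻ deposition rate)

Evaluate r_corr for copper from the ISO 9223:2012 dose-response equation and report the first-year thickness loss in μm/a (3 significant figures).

copper: T>10 °C ⇒ hinge -0.080·(27.1−10) = -1.3680
  sulphur-dioxide contribution → 0.1274 μm/a
  chloride contribution → 1.362 μm/a
  ⇒ r_corr(copper) = 1.489 μm/a

r_corr = 1.49 μm/a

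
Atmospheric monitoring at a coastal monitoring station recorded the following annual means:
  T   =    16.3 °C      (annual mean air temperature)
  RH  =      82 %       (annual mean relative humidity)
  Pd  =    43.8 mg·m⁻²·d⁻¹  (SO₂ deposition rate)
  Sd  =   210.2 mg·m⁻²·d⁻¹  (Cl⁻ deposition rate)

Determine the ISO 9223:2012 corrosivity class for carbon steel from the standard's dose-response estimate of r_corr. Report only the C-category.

carbon steel: T>10 °C ⇒ hinge -0.054·(16.3−10) = -0.3402
  SO₂ term: 1.77·43.8^0.52·exp(0.02·82-0.3402) = 46.35
  Cl⁻ term: 0.102·210.2^0.62·exp(0.033·82+0.04·16.3) = 80.72
  sum: 46.35 + 80.72 → r_corr = 127.1 μm/a
Category bounds: 80…200 μm/a bracket r_corr ⇒ C5

C5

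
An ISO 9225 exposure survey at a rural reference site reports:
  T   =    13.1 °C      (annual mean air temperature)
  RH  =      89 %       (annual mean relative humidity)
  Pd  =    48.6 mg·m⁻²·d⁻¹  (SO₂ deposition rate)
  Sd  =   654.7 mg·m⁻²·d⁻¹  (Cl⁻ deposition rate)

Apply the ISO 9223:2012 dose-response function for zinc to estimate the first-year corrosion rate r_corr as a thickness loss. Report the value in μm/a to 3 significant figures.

r_corr = 7.80 μm/a

zinc: temperature factor f = -0.071·(3.1) = -0.2201
  SO₂ term: 0.0129·48.6^0.44·exp(0.046·89-0.2201) = 3.429
  Cl⁻ term: 0.0175·654.7^0.57·exp(0.008·89+0.085·13.1) = 4.375
  r_corr = 3.429 + 4.375 = 7.804 μm/a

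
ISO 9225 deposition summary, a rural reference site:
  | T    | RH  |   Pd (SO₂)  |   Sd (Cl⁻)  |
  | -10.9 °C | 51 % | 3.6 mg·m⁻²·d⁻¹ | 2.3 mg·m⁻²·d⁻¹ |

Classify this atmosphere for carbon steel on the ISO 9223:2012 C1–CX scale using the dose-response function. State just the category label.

C1

carbon steel: f(T) = +0.150·(T−10) [T≤10 °C] = -3.1350
  sulphur-dioxide contribution → 0.4156 μm/a
  chloride contribution → 0.5949 μm/a
  total first-year rate 1.011 μm/a
Category bounds: 0…1.3 μm/a bracket r_corr ⇒ C1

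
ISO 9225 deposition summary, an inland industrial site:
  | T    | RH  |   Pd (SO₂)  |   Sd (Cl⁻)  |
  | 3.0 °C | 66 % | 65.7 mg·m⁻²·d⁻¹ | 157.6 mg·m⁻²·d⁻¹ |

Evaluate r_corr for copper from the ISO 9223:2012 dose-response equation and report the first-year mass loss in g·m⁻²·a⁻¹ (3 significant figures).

r_corr = 7.35 g·m⁻²·a⁻¹

copper: T≤10 °C ⇒ hinge +0.126·(3.0−10) = -0.8820
  SO₂ term: 0.0053·65.7^0.26·exp(0.059·66-0.8820) = 0.3198
  Cl⁻ term: 0.01025·157.6^0.27·exp(0.036·66+0.049·3.0) = 0.5009
  r_corr = 0.3198 + 0.5009 = 0.8208 μm/a
Convert to mass loss: 0.8208 μm/a × 8.96 g/cm³ = 7.354 g·m⁻²·a⁻¹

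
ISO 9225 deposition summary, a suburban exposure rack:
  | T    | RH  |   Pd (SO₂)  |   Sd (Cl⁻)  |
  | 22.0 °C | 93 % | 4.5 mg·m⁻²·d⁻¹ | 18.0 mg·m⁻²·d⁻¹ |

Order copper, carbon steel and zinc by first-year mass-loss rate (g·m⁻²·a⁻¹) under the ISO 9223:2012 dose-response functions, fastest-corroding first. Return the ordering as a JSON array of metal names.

["carbon steel", "copper", "zinc"]

copper: f(T) = -0.080·(T−10) [T>10 °C] = -0.9600
  Pd branch = 0.0053·Pd^0.26·e^(0.059·RH+f) = 0.7247 μm/a
  Sd branch = 0.01025·Sd^0.27·e^(0.036·RH+0.049·T) = 1.87 μm/a
  sum: 0.7247 + 1.87 → r_corr = 2.595 μm/a
  mass loss = 2.595 μm/a × 8.96 g/cm³ = 23.25 g·m⁻²·a⁻¹
carbon steel: f(T) = -0.054·(T−10) [T>10 °C] = -0.6480
  Pd branch = 1.77·Pd^0.52·e^(0.02·RH+f) = 13 μm/a
  Cl⁻ term: 0.102·18.0^0.62·exp(0.033·93+0.04·22.0) = 31.76
  r_corr = 13 + 31.76 = 44.76 μm/a
  mass loss = 44.76 μm/a × 7.85 g/cm³ = 351.4 g·m⁻²·a⁻¹
zinc: f(T) = -0.071·(T−10) [T>10 °C] = -0.8520
  SO₂ term: 0.0129·4.5^0.44·exp(0.046·93-0.8520) = 0.7689
  Sd branch = 0.0175·Sd^0.57·e^(0.008·RH+0.085·T) = 1.241 μm/a
  sum: 0.7689 + 1.241 → r_corr = 2.01 μm/a
  mass loss = 2.01 μm/a × 7.14 g/cm³ = 14.35 g·m⁻²·a⁻¹
Ordering by g·m⁻²·a⁻¹: carbon steel (351) > copper (23.2) > zinc (14.4)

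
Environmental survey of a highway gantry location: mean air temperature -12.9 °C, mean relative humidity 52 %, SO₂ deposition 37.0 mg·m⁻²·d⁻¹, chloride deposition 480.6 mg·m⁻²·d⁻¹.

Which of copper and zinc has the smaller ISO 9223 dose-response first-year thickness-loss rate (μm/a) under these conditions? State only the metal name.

copper

copper: T≤10 °C ⇒ hinge +0.126·(-12.9−10) = -2.8854
  Pd branch = 0.0053·Pd^0.26·e^(0.059·RH+f) = 0.01627 μm/a
  Cl⁻ term: 0.01025·480.6^0.27·exp(0.036·52+0.049·-12.9) = 0.1876
  r_corr = 0.01627 + 0.1876 = 0.2039 μm/a
zinc: f(T) = +0.038·(T−10) [T≤10 °C] = -0.8702
  SO₂ term: 0.0129·37.0^0.44·exp(0.046·52-0.8702) = 0.2894
  Sd branch = 0.0175·Sd^0.57·e^(0.008·RH+0.085·T) = 0.2993 μm/a
  sum: 0.2894 + 0.2993 → r_corr = 0.5887 μm/a
Ordering by μm/a: zinc (0.589) > copper (0.204)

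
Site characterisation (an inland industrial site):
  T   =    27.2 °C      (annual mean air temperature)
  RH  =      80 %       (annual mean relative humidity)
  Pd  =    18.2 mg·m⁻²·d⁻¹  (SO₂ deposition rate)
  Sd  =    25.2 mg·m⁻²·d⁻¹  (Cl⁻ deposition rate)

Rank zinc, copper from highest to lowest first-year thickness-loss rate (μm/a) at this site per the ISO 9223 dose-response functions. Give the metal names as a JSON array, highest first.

zinc: f(T) = -0.071·(T−10) [T>10 °C] = -1.2212
  sulphur-dioxide contribution → 0.5406 μm/a
  chloride contribution → 2.108 μm/a
  total first-year rate 2.649 μm/a
copper: T>10 °C ⇒ hinge -0.080·(27.2−10) = -1.3760
  sulphur-dioxide contribution → 0.3193 μm/a
  chloride contribution → 1.655 μm/a
  ⇒ r_corr(copper) = 1.974 μm/a
Ordering by μm/a: zinc (2.65) > copper (1.97)

["zinc", "copper"]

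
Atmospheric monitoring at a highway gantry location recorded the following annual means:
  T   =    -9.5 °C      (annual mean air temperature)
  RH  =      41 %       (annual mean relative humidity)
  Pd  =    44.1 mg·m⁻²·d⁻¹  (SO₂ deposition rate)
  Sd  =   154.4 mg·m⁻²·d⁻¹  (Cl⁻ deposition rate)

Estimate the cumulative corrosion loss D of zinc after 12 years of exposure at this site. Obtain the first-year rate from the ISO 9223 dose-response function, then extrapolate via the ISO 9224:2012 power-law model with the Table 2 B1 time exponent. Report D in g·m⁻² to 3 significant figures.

zinc: temperature factor f = +0.038·(-19.5) = -0.7410
  sulphur-dioxide contribution → 0.2145 μm/a
  chloride contribution → 0.1916 μm/a
  total first-year rate 0.4061 μm/a
ISO 9224: D(t) = r_corr · t^b with b = 0.813 (zinc, B1)
  D(12) = 0.4061 × 12^0.813 = 0.4061 × 7.54 = 3.062 μm
  Mass loss = 3.062 μm × 7.14 g/cm³ = 21.86 g·m⁻²

D(12) = 21.9 g·m⁻²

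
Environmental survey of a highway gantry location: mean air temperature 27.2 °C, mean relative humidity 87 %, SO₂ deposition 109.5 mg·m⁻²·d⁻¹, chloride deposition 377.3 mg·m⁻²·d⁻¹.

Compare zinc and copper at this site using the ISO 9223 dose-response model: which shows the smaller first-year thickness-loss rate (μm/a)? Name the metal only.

zinc: f(T) = -0.071·(T−10) [T>10 °C] = -1.2212
  Pd branch = 0.0129·Pd^0.44·e^(0.046·RH+f) = 1.643 μm/a
  Sd branch = 0.0175·Sd^0.57·e^(0.008·RH+0.085·T) = 10.43 μm/a
  r_corr = 1.643 + 10.43 = 12.07 μm/a
copper: T>10 °C ⇒ hinge -0.080·(27.2−10) = -1.3760
  SO₂ term: 0.0053·109.5^0.26·exp(0.059·87-1.3760) = 0.7694
  Sd branch = 0.01025·Sd^0.27·e^(0.036·RH+0.049·T) = 4.42 μm/a
  sum: 0.7694 + 4.42 → r_corr = 5.19 μm/a
Ordering by μm/a: zinc (12.1) > copper (5.19)

copper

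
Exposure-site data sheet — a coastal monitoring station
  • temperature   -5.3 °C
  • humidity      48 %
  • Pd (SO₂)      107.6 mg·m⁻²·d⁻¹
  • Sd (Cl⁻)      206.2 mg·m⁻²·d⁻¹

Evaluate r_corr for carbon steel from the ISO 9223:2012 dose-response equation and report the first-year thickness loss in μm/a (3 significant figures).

carbon steel: f(T) = +0.150·(T−10) [T≤10 °C] = -2.2950
  sulphur-dioxide contribution → 5.306 μm/a
  chloride contribution → 10.95 μm/a
  total first-year rate 16.25 μm/a

r_corr = 16.3 μm/a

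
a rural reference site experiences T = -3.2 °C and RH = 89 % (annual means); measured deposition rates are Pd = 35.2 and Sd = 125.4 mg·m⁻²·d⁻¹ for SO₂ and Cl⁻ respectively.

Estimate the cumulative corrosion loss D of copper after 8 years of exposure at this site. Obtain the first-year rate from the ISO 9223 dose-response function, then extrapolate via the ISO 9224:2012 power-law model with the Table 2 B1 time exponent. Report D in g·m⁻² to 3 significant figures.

D(8) = 45.9 g·m⁻²

copper: T≤10 °C ⇒ hinge +0.126·(-3.2−10) = -1.6632
  sulphur-dioxide contribution → 0.4837 μm/a
  chloride contribution → 0.7955 μm/a
  total first-year rate 1.279 μm/a
ISO 9224: D(t) = r_corr · t^b with b = 0.667 (copper, B1)
  D(8) = 1.279 × 8^0.667 = 1.279 × 4.003 = 5.12 μm
  Mass loss = 5.12 μm × 8.96 g/cm³ = 45.88 g·m⁻²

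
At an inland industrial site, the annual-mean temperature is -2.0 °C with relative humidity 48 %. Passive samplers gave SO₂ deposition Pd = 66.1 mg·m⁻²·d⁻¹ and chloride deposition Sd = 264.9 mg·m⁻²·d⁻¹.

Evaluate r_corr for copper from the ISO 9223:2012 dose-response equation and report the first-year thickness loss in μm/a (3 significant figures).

r_corr = 0.295 μm/a

copper: f(T) = +0.126·(T−10) [T≤10 °C] = -1.5120
  Pd branch = 0.0053·Pd^0.26·e^(0.059·RH+f) = 0.05899 μm/a
  Cl⁻ term: 0.01025·264.9^0.27·exp(0.036·48+0.049·-2.0) = 0.236
  sum: 0.05899 + 0.236 → r_corr = 0.295 μm/a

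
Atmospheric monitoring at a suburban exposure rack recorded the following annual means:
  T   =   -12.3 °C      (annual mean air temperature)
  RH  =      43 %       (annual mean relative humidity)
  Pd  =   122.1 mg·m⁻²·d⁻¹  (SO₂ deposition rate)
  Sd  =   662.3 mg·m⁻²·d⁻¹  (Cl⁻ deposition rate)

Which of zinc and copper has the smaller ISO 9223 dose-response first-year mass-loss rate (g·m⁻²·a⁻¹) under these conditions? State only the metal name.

zinc: T≤10 °C ⇒ hinge +0.038·(-12.3−10) = -0.8474
  Pd branch = 0.0129·Pd^0.44·e^(0.046·RH+f) = 0.3309 μm/a
  Sd branch = 0.0175·Sd^0.57·e^(0.008·RH+0.085·T) = 0.3519 μm/a
  r_corr = 0.3309 + 0.3519 = 0.6828 μm/a
  mass loss = 0.6828 μm/a × 7.14 g/cm³ = 4.875 g·m⁻²·a⁻¹
copper: T≤10 °C ⇒ hinge +0.126·(-12.3−10) = -2.8098
  Pd branch = 0.0053·Pd^0.26·e^(0.059·RH+f) = 0.01407 μm/a
  Sd branch = 0.01025·Sd^0.27·e^(0.036·RH+0.049·T) = 0.1524 μm/a
  r_corr = 0.01407 + 0.1524 = 0.1665 μm/a
  mass loss = 0.1665 μm/a × 8.96 g/cm³ = 1.491 g·m⁻²·a⁻¹
Ordering by g·m⁻²·a⁻¹: zinc (4.88) > copper (1.49)

copper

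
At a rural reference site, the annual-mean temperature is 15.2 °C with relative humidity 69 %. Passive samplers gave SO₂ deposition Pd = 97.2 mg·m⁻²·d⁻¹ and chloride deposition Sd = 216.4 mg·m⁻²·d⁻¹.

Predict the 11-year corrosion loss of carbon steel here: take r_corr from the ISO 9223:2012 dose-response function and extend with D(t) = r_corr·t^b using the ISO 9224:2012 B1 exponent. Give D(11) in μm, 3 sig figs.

carbon steel: T>10 °C ⇒ hinge -0.054·(15.2−10) = -0.2808
  sulphur-dioxide contribution → 57.4 μm/a
  chloride contribution → 51.22 μm/a
  total first-year rate 108.6 μm/a
Long-term exponent b (ISO 9224 Table 2, B1) = 0.523
  D(11) = 108.6 × 11^0.523 = 108.6 × 3.505 = 380.7 μm

D(11) = 381 μm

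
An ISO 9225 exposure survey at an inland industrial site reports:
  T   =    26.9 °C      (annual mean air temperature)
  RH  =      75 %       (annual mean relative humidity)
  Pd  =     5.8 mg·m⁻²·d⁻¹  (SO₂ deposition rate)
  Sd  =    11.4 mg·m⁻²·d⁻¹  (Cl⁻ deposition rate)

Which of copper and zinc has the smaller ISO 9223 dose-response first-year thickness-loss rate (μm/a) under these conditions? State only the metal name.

copper

copper: f(T) = -0.080·(T−10) [T>10 °C] = -1.3520
  sulphur-dioxide contribution → 0.1809 μm/a
  chloride contribution → 1.099 μm/a
  ⇒ r_corr(copper) = 1.28 μm/a
zinc: T>10 °C ⇒ hinge -0.071·(26.9−10) = -1.1999
  sulphur-dioxide contribution → 0.2653 μm/a
  chloride contribution → 1.256 μm/a
  total first-year rate 1.521 μm/a
Ordering by μm/a: zinc (1.52) > copper (1.28)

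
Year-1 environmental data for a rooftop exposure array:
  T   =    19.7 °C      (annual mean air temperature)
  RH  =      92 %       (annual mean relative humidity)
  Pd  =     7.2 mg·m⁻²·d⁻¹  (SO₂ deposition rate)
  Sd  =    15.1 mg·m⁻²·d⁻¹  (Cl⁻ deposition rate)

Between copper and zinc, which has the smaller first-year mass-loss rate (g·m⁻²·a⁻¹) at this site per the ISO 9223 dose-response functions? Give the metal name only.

copper: temperature factor f = -0.080·(9.7) = -0.7760
  sulphur-dioxide contribution → 0.9279 μm/a
  chloride contribution → 1.537 μm/a
  ⇒ r_corr(copper) = 2.465 μm/a
  mass loss = 2.465 μm/a × 8.96 g/cm³ = 22.09 g·m⁻²·a⁻¹
zinc: f(T) = -0.071·(T−10) [T>10 °C] = -0.6887
  sulphur-dioxide contribution → 1.063 μm/a
  chloride contribution → 0.9161 μm/a
  ⇒ r_corr(zinc) = 1.979 μm/a
  mass loss = 1.979 μm/a × 7.14 g/cm³ = 14.13 g·m⁻²·a⁻¹
Ordering by g·m⁻²·a⁻¹: copper (22.1) > zinc (14.1)

zinc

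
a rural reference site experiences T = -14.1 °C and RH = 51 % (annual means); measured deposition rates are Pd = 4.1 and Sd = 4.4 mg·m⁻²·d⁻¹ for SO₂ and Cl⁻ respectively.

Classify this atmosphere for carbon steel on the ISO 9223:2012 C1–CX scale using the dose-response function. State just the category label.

C1

carbon steel: temperature factor f = +0.150·(-24.1) = -3.6150
  SO₂ term: 1.77·4.1^0.52·exp(0.02·51-3.6150) = 0.2752
  Sd branch = 0.102·Sd^0.62·e^(0.033·RH+0.04·T) = 0.7826 μm/a
  sum: 0.2752 + 0.7826 → r_corr = 1.058 μm/a
ISO 9223 Table 2 (carbon steel): 0 < 1.06 ≤ 1.3 μm/a ⇒ C1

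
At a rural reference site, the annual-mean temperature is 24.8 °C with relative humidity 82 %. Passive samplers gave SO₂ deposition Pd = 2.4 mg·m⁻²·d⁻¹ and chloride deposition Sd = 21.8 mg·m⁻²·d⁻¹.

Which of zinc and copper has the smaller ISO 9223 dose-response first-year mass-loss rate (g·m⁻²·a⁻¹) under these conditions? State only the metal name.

zinc: T>10 °C ⇒ hinge -0.071·(24.8−10) = -1.0508
  sulphur-dioxide contribution → 0.2882 μm/a
  chloride contribution → 1.608 μm/a
  ⇒ r_corr(zinc) = 1.896 μm/a
  mass loss = 1.896 μm/a × 7.14 g/cm³ = 13.54 g·m⁻²·a⁻¹
copper: temperature factor f = -0.080·(14.8) = -1.1840
  sulphur-dioxide contribution → 0.2571 μm/a
  chloride contribution → 1.52 μm/a
  ⇒ r_corr(copper) = 1.777 μm/a
  mass loss = 1.777 μm/a × 8.96 g/cm³ = 15.92 g·m⁻²·a⁻¹
Ordering by g·m⁻²·a⁻¹: copper (15.9) > zinc (13.5)

zinc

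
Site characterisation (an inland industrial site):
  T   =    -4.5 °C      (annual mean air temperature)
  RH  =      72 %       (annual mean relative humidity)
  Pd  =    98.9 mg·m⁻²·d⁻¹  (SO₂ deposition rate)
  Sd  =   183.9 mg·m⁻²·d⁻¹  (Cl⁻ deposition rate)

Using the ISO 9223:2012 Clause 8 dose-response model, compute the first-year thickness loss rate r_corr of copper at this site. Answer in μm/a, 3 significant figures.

r_corr = 0.646 μm/a

copper: f(T) = +0.126·(T−10) [T≤10 °C] = -1.8270
  sulphur-dioxide contribution → 0.197 μm/a
  chloride contribution → 0.4488 μm/a
  ⇒ r_corr(copper) = 0.6458 μm/a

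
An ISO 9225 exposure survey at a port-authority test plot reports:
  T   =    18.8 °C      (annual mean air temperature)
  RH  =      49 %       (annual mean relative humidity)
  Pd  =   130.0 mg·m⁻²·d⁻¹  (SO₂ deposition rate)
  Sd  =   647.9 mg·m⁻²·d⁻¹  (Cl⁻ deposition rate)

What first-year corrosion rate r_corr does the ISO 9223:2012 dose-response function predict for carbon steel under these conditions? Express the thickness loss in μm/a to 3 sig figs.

r_corr = 97.2 μm/a

carbon steel: f(T) = -0.054·(T−10) [T>10 °C] = -0.4752
  SO₂ term: 1.77·130.0^0.52·exp(0.02·49-0.4752) = 36.85
  Cl⁻ term: 0.102·647.9^0.62·exp(0.033·49+0.04·18.8) = 60.34
  sum: 36.85 + 60.34 → r_corr = 97.19 μm/a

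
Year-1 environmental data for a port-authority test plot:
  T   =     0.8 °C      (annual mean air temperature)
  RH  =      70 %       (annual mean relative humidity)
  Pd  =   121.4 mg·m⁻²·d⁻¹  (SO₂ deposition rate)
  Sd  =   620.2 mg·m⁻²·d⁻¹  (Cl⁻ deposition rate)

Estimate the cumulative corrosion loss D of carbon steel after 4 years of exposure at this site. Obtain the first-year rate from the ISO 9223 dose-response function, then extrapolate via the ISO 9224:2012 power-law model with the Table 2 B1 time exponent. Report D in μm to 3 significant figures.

D(4) = 163 μm

carbon steel: f(T) = +0.150·(T−10) [T≤10 °C] = -1.3800
  sulphur-dioxide contribution → 21.9 μm/a
  chloride contribution → 57.16 μm/a
  total first-year rate 79.06 μm/a
ISO 9224: D(t) = r_corr · t^b with b = 0.523 (carbon steel, B1)
  D(4) = 79.06 × 4^0.523 = 79.06 × 2.065 = 163.2 μm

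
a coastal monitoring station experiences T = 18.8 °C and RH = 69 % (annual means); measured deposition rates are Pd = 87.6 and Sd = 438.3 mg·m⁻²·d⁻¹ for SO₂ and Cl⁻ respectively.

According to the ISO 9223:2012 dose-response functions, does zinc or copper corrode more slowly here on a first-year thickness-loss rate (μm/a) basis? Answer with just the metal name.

copper

zinc: f(T) = -0.071·(T−10) [T>10 °C] = -0.6248
  SO₂ term: 0.0129·87.6^0.44·exp(0.046·69-0.6248) = 1.181
  Sd branch = 0.0175·Sd^0.57·e^(0.008·RH+0.085·T) = 4.815 μm/a
  r_corr = 1.181 + 4.815 = 5.996 μm/a
copper: T>10 °C ⇒ hinge -0.080·(18.8−10) = -0.7040
  Pd branch = 0.0053·Pd^0.26·e^(0.059·RH+f) = 0.4916 μm/a
  Cl⁻ term: 0.01025·438.3^0.27·exp(0.036·69+0.049·18.8) = 1.595
  sum: 0.4916 + 1.595 → r_corr = 2.087 μm/a
Ordering by μm/a: zinc (6) > copper (2.09)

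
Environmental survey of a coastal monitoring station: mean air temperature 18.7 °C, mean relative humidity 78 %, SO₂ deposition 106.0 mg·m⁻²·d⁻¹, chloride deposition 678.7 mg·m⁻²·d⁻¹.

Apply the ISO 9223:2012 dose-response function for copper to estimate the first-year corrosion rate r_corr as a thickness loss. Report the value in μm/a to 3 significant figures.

copper: T>10 °C ⇒ hinge -0.080·(18.7−10) = -0.6960
  sulphur-dioxide contribution → 0.8855 μm/a
  chloride contribution → 2.47 μm/a
  ⇒ r_corr(copper) = 3.356 μm/a

r_corr = 3.36 μm/a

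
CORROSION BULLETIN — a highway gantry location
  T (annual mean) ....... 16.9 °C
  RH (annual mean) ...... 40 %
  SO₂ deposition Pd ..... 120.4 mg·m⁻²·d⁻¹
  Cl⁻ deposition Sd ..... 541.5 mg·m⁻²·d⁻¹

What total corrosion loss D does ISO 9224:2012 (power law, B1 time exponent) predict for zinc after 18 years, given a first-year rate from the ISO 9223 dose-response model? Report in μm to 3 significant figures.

D(18) = 42.7 μm

zinc: f(T) = -0.071·(T−10) [T>10 °C] = -0.4899
  sulphur-dioxide contribution → 0.4096 μm/a
  chloride contribution → 3.665 μm/a
  ⇒ r_corr(zinc) = 4.074 μm/a
Power-law: D(18) = r_corr · 18^0.813
  D(18) = 4.074 × 18^0.813 = 4.074 × 10.48 = 42.72 μm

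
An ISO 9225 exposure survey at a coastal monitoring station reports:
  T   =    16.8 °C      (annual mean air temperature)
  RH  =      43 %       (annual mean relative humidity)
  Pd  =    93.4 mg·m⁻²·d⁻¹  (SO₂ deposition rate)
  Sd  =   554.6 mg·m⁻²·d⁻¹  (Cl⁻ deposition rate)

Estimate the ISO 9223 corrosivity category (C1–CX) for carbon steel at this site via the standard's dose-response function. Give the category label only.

carbon steel: f(T) = -0.054·(T−10) [T>10 °C] = -0.3672
  SO₂ term: 1.77·93.4^0.52·exp(0.02·43-0.3672) = 30.66
  Cl⁻ term: 0.102·554.6^0.62·exp(0.033·43+0.04·16.8) = 41.49
  r_corr = 30.66 + 41.49 = 72.15 μm/a
72.2 μm/a falls in (50, 80] for carbon steel → category C4

C4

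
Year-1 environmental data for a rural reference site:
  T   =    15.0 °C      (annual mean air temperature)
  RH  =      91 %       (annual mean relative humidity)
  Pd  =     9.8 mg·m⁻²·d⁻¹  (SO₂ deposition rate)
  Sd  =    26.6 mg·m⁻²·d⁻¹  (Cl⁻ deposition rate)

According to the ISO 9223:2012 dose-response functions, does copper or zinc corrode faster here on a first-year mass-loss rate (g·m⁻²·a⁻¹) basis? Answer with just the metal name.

copper

copper: temperature factor f = -0.080·(5.0) = -0.4000
  sulphur-dioxide contribution → 1.38 μm/a
  chloride contribution → 1.372 μm/a
  ⇒ r_corr(copper) = 2.753 μm/a
  mass loss = 2.753 μm/a × 8.96 g/cm³ = 24.66 g·m⁻²·a⁻¹
zinc: T>10 °C ⇒ hinge -0.071·(15.0−10) = -0.3550
  sulphur-dioxide contribution → 1.624 μm/a
  chloride contribution → 0.8416 μm/a
  ⇒ r_corr(zinc) = 2.465 μm/a
  mass loss = 2.465 μm/a × 7.14 g/cm³ = 17.6 g·m⁻²·a⁻¹
Ordering by g·m⁻²·a⁻¹: copper (24.7) > zinc (17.6)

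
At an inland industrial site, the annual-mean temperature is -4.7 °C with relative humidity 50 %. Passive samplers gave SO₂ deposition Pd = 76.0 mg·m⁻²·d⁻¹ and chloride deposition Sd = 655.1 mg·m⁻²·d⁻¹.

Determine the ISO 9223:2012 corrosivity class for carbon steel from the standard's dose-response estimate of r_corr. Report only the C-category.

C3

carbon steel: f(T) = +0.150·(T−10) [T≤10 °C] = -2.2050
  sulphur-dioxide contribution → 5.043 μm/a
  chloride contribution → 24.53 μm/a
  ⇒ r_corr(carbon steel) = 29.57 μm/a
29.6 μm/a falls in (25, 50] for carbon steel → category C3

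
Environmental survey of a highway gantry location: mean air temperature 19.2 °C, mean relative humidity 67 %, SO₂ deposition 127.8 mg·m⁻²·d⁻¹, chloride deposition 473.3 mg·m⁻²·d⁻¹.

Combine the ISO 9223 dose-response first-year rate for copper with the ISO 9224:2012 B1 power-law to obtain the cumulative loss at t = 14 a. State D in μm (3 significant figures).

D(14) = 11.7 μm

copper: temperature factor f = -0.080·(9.2) = -0.7360
  Pd branch = 0.0053·Pd^0.26·e^(0.059·RH+f) = 0.4668 μm/a
  Cl⁻ term: 0.01025·473.3^0.27·exp(0.036·67+0.049·19.2) = 1.546
  r_corr = 0.4668 + 1.546 = 2.012 μm/a
Power-law: D(14) = r_corr · 14^0.667
  D(14) = 2.012 × 14^0.667 = 2.012 × 5.814 = 11.7 μm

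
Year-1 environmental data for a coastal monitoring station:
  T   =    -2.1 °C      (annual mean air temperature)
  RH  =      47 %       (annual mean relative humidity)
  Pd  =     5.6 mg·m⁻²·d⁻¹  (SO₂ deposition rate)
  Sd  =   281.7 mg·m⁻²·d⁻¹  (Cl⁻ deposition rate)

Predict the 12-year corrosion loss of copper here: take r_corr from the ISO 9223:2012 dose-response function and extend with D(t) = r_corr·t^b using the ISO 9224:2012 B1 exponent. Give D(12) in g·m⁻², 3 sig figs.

copper: T≤10 °C ⇒ hinge +0.126·(-2.1−10) = -1.5246
  Pd branch = 0.0053·Pd^0.26·e^(0.059·RH+f) = 0.02891 μm/a
  Cl⁻ term: 0.01025·281.7^0.27·exp(0.036·47+0.049·-2.1) = 0.2303
  r_corr = 0.02891 + 0.2303 = 0.2592 μm/a
Long-term exponent b (ISO 9224 Table 2, B1) = 0.667
  D(12) = 0.2592 × 12^0.667 = 0.2592 × 5.246 = 1.36 μm
  Mass loss = 1.36 μm × 8.96 g/cm³ = 12.18 g·m⁻²

D(12) = 12.2 g·m⁻²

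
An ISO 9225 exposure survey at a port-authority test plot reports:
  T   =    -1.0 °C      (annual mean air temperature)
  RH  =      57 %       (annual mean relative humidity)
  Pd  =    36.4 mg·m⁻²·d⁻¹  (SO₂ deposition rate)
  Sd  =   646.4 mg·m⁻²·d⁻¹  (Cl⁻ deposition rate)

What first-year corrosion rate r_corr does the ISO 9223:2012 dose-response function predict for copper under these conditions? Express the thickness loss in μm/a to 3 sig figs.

copper: temperature factor f = +0.126·(-11.0) = -1.3860
  sulphur-dioxide contribution → 0.09745 μm/a
  chloride contribution → 0.436 μm/a
  ⇒ r_corr(copper) = 0.5334 μm/a

r_corr = 0.533 μm/a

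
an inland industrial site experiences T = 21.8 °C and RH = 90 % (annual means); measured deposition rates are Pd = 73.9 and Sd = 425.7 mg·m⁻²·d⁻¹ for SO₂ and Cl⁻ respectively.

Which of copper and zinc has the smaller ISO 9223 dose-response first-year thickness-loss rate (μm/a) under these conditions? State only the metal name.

copper

copper: temperature factor f = -0.080·(11.8) = -0.9440
  SO₂ term: 0.0053·73.9^0.26·exp(0.059·90-0.9440) = 1.277
  Sd branch = 0.01025·Sd^0.27·e^(0.036·RH+0.049·T) = 3.905 μm/a
  r_corr = 1.277 + 3.905 = 5.182 μm/a
zinc: temperature factor f = -0.071·(11.8) = -0.8378
  Pd branch = 0.0129·Pd^0.44·e^(0.046·RH+f) = 2.328 μm/a
  Sd branch = 0.0175·Sd^0.57·e^(0.008·RH+0.085·T) = 7.229 μm/a
  r_corr = 2.328 + 7.229 = 9.556 μm/a
Ordering by μm/a: zinc (9.56) > copper (5.18)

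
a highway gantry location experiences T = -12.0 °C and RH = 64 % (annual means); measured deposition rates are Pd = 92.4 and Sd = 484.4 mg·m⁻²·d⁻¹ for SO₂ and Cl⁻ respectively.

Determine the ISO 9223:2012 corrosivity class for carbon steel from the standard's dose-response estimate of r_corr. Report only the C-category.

carbon steel: f(T) = +0.150·(T−10) [T≤10 °C] = -3.3000
  sulphur-dioxide contribution → 2.471 μm/a
  chloride contribution → 24.11 μm/a
  total first-year rate 26.58 μm/a
26.6 μm/a falls in (25, 50] for carbon steel → category C3

C3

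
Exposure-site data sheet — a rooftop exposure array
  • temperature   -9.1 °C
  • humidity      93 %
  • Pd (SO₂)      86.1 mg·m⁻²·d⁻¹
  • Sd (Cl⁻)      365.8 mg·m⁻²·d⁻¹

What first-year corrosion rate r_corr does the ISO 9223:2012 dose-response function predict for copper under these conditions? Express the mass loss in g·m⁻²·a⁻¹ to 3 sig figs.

r_corr = 11.5 g·m⁻²·a⁻¹

copper: temperature factor f = +0.126·(-19.1) = -2.4066
  sulphur-dioxide contribution → 0.3674 μm/a
  chloride contribution → 0.9187 μm/a
  ⇒ r_corr(copper) = 1.286 μm/a
Convert to mass loss: 1.286 μm/a × 8.96 g/cm³ = 11.52 g·m⁻²·a⁻¹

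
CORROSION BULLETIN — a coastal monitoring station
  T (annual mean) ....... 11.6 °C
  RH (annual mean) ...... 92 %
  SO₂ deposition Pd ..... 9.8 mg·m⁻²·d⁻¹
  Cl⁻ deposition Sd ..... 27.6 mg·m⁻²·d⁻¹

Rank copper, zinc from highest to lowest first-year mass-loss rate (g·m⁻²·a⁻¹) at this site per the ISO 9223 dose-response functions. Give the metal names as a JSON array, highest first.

copper: temperature factor f = -0.080·(1.6) = -0.1280
  Pd branch = 0.0053·Pd^0.26·e^(0.059·RH+f) = 1.922 μm/a
  Sd branch = 0.01025·Sd^0.27·e^(0.036·RH+0.049·T) = 1.216 μm/a
  r_corr = 1.922 + 1.216 = 3.138 μm/a
  mass loss = 3.138 μm/a × 8.96 g/cm³ = 28.12 g·m⁻²·a⁻¹
zinc: temperature factor f = -0.071·(1.6) = -0.1136
  SO₂ term: 0.0129·9.8^0.44·exp(0.046·92-0.1136) = 2.164
  Sd branch = 0.0175·Sd^0.57·e^(0.008·RH+0.085·T) = 0.649 μm/a
  sum: 2.164 + 0.649 → r_corr = 2.813 μm/a
  mass loss = 2.813 μm/a × 7.14 g/cm³ = 20.09 g·m⁻²·a⁻¹
Ordering by g·m⁻²·a⁻¹: copper (28.1) > zinc (20.1)

["copper", "zinc"]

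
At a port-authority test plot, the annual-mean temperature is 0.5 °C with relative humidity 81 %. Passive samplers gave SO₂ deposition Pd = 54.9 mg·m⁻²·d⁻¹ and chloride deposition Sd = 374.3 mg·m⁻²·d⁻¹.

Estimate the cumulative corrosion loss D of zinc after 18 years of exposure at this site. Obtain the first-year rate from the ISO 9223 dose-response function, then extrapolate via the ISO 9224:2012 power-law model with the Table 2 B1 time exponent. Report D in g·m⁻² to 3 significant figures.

zinc: T≤10 °C ⇒ hinge +0.038·(0.5−10) = -0.3610
  sulphur-dioxide contribution → 2.175 μm/a
  chloride contribution → 1.022 μm/a
  ⇒ r_corr(zinc) = 3.197 μm/a
Power-law: D(18) = r_corr · 18^0.813
  D(18) = 3.197 × 18^0.813 = 3.197 × 10.48 = 33.52 μm
  Mass loss = 33.52 μm × 7.14 g/cm³ = 239.3 g·m⁻²

D(18) = 239 g·m⁻²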